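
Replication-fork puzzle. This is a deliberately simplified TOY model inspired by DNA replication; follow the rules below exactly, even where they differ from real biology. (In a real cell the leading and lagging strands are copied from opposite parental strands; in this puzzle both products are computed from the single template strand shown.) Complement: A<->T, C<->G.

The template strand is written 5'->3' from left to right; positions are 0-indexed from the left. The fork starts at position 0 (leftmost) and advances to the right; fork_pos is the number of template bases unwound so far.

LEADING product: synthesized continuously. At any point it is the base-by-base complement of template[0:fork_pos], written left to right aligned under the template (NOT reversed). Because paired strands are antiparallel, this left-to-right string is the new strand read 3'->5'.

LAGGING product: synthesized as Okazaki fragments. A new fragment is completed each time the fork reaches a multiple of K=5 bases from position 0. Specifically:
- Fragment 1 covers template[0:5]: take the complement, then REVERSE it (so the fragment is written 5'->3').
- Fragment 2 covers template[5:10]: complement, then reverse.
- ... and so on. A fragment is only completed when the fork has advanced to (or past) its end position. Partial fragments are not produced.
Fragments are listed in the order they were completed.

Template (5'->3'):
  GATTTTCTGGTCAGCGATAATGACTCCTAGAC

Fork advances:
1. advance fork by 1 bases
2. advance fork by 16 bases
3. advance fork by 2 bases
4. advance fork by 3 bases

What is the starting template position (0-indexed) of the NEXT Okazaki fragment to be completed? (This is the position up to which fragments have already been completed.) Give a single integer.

Step 1: advance 1 -> fork_pos = 0 + 1 = 1. Next multiple of 5 is 5 (not reached); still 0 fragment(s).
Step 2: advance 16 -> fork_pos = 1 + 16 = 17. Reached multiple(s) of 5: 5, 10, 15 -> fragments 1-3 completed (3 total).
Step 3: advance 2 -> fork_pos = 17 + 2 = 19. Next multiple of 5 is 20 (not reached); still 3 fragment(s).
Step 4: advance 3 -> fork_pos = 19 + 3 = 22. Reached multiple(s) of 5: 20 -> fragment 4 completed (4 total).
4 fragment(s) completed, covering template[0:20] (4 x 5 = 20). The next fragment, fragment 5, covers template[20:25], so it starts at position 20.

Answer: 20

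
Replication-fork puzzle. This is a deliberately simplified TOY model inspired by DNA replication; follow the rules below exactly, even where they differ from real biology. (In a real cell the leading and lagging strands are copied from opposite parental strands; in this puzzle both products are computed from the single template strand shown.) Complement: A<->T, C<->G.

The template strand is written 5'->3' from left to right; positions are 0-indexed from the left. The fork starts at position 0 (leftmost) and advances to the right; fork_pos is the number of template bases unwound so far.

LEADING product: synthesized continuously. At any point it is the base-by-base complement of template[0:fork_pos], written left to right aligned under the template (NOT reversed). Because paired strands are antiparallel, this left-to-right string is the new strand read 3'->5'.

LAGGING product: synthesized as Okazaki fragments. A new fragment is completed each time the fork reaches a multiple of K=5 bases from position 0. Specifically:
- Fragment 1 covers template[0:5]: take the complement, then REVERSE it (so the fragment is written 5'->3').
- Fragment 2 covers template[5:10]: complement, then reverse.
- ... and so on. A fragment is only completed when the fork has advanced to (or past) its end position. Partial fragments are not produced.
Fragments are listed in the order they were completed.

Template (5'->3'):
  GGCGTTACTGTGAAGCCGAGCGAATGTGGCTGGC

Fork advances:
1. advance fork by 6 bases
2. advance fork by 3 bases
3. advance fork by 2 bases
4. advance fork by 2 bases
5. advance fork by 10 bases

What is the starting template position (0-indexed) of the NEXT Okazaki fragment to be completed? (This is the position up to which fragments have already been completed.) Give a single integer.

Step 1: advance 6 -> fork_pos = 0 + 6 = 6. Reached multiple(s) of 5: 5 -> fragment 1 completed (1 total).
Step 2: advance 3 -> fork_pos = 6 + 3 = 9. Next multiple of 5 is 10 (not reached); still 1 fragment(s).
Step 3: advance 2 -> fork_pos = 9 + 2 = 11. Reached multiple(s) of 5: 10 -> fragment 2 completed (2 total).
Step 4: advance 2 -> fork_pos = 11 + 2 = 13. Next multiple of 5 is 15 (not reached); still 2 fragment(s).
Step 5: advance 10 -> fork_pos = 13 + 10 = 23. Reached multiple(s) of 5: 15, 20 -> fragments 3-4 completed (4 total).
4 fragment(s) completed, covering template[0:20] (4 x 5 = 20). The next fragment, fragment 5, covers template[20:25], so it starts at position 20.

Answer: 20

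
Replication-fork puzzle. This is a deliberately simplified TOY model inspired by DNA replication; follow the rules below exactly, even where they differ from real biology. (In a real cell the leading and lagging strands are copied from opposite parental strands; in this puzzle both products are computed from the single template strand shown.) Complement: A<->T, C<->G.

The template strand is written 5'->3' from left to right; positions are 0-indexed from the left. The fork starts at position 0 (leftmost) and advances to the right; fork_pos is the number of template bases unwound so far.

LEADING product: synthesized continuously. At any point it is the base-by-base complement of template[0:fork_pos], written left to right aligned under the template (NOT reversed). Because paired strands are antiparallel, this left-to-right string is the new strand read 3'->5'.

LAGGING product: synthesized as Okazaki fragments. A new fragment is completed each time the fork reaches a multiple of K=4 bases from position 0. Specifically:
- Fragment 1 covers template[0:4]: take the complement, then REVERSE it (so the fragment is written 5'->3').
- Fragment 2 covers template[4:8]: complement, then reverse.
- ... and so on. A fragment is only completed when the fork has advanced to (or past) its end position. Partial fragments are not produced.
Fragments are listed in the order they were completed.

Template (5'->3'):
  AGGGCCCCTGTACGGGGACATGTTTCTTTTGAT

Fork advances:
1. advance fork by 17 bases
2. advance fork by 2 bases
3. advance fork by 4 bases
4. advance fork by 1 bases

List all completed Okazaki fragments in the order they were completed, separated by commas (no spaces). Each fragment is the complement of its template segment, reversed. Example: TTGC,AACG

Step 1: advance 17 -> fork_pos = 0 + 17 = 17. Reached multiple(s) of 4: 4, 8, 12, 16 -> fragments 1-4 completed (4 total).
Step 2: advance 2 -> fork_pos = 17 + 2 = 19. Next multiple of 4 is 20 (not reached); still 4 fragment(s).
Step 3: advance 4 -> fork_pos = 19 + 4 = 23. Reached multiple(s) of 4: 20 -> fragment 5 completed (5 total).
Step 4: advance 1 -> fork_pos = 23 + 1 = 24. Reached multiple(s) of 4: 24 -> fragment 6 completed (6 total).
Final fork_pos = 24, so 6 fragment(s) are complete. Build each: template segment -> complement -> reverse.
Fragment 1: template[0:4] = AGGG -> complement TCCC -> reversed CCCT
Fragment 2: template[4:8] = CCCC -> complement GGGG -> reversed GGGG
Fragment 3: template[8:12] = TGTA -> complement ACAT -> reversed TACA
Fragment 4: template[12:16] = CGGG -> complement GCCC -> reversed CCCG
Fragment 5: template[16:20] = GACA -> complement CTGT -> reversed TGTC
Fragment 6: template[20:24] = TGTT -> complement ACAA -> reversed AACA

Answer: CCCT,GGGG,TACA,CCCG,TGTC,AACA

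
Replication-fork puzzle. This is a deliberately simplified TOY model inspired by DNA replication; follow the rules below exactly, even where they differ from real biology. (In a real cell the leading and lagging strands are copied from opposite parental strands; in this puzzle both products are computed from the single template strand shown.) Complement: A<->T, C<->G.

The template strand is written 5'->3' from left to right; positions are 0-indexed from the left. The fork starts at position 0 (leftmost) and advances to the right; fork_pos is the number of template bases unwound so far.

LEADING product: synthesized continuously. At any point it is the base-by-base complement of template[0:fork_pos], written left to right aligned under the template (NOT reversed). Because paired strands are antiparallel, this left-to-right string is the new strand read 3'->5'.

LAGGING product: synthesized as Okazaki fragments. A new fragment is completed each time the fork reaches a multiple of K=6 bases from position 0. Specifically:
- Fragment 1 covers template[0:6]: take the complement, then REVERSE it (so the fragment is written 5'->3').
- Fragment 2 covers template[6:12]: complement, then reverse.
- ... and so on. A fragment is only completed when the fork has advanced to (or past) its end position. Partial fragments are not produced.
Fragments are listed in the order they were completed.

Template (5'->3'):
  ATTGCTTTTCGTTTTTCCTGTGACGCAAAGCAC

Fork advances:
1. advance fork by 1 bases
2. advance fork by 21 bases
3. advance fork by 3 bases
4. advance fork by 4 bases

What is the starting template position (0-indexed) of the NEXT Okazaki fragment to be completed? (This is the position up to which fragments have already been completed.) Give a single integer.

Answer: 24

Derivation:
Step 1: advance 1 -> fork_pos = 0 + 1 = 1. Next multiple of 6 is 6 (not reached); still 0 fragment(s).
Step 2: advance 21 -> fork_pos = 1 + 21 = 22. Reached multiple(s) of 6: 6, 12, 18 -> fragments 1-3 completed (3 total).
Step 3: advance 3 -> fork_pos = 22 + 3 = 25. Reached multiple(s) of 6: 24 -> fragment 4 completed (4 total).
Step 4: advance 4 -> fork_pos = 25 + 4 = 29. Next multiple of 6 is 30 (not reached); still 4 fragment(s).
4 fragment(s) completed, covering template[0:24] (4 x 6 = 24). The next fragment, fragment 5, covers template[24:30], so it starts at position 24.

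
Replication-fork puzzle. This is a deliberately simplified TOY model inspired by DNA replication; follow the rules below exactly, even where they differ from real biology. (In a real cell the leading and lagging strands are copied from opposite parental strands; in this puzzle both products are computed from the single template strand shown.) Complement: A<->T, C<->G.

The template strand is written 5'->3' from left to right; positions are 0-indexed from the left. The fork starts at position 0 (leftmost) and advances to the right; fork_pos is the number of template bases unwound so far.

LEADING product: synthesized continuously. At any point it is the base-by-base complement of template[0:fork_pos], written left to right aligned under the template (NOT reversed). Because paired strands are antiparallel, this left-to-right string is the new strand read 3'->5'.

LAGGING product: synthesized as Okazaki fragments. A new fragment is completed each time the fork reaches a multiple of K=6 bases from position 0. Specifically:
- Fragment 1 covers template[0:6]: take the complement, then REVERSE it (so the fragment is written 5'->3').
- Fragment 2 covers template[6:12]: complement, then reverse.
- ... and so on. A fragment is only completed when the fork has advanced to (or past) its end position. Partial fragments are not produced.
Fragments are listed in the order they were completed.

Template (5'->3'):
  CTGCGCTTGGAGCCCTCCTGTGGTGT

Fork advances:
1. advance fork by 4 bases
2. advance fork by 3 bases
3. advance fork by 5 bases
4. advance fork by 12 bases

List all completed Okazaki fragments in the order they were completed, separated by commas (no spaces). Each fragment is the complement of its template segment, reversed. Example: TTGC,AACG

Step 1: advance 4 -> fork_pos = 0 + 4 = 4. Next multiple of 6 is 6 (not reached); still 0 fragment(s).
Step 2: advance 3 -> fork_pos = 4 + 3 = 7. Reached multiple(s) of 6: 6 -> fragment 1 completed (1 total).
Step 3: advance 5 -> fork_pos = 7 + 5 = 12. Reached multiple(s) of 6: 12 -> fragment 2 completed (2 total).
Step 4: advance 12 -> fork_pos = 12 + 12 = 24. Reached multiple(s) of 6: 18, 24 -> fragments 3-4 completed (4 total).
Final fork_pos = 24, so 4 fragment(s) are complete. Build each: template segment -> complement -> reverse.
Fragment 1: template[0:6] = CTGCGC -> complement GACGCG -> reversed GCGCAG
Fragment 2: template[6:12] = TTGGAG -> complement AACCTC -> reversed CTCCAA
Fragment 3: template[12:18] = CCCTCC -> complement GGGAGG -> reversed GGAGGG
Fragment 4: template[18:24] = TGTGGT -> complement ACACCA -> reversed ACCACA

Answer: GCGCAG,CTCCAA,GGAGGG,ACCACA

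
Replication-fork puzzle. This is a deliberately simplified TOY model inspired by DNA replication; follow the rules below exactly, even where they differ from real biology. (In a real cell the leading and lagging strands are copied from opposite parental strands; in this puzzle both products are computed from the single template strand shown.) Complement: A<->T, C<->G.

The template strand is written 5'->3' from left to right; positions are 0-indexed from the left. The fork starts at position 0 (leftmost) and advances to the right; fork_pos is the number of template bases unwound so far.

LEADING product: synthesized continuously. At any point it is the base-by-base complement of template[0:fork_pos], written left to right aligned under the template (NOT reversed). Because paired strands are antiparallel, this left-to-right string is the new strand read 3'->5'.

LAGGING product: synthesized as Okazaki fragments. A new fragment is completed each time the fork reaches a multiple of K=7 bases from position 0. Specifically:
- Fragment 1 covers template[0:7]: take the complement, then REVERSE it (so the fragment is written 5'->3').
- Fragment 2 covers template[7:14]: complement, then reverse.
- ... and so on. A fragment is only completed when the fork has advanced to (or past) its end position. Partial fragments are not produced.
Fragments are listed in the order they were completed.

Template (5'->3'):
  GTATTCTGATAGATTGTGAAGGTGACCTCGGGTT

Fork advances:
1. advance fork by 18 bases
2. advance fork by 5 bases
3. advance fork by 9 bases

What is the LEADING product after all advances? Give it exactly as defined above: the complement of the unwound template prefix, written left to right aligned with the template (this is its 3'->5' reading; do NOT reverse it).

Step 1: advance 18 -> fork_pos = 0 + 18 = 18.
Step 2: advance 5 -> fork_pos = 18 + 5 = 23.
Step 3: advance 9 -> fork_pos = 23 + 9 = 32.
Unwound prefix: template[0:32] = GTATTCTGATAGATTGTGAAGGTGACCTCGGG
Complement it base by base (A<->T, C<->G), keeping left-to-right order:
  [0:5] GTATT -> CATAA
  [5:10] CTGAT -> GACTA
  [10:15] AGATT -> TCTAA
  [15:20] GTGAA -> CACTT
  [20:25] GGTGA -> CCACT
  [25:30] CCTCG -> GGAGC
  [30:32] GG -> CC
Concatenate: CATAAGACTATCTAACACTTCCACTGGAGCCC (length 32; written aligned with the template, i.e. 3'->5').

Answer: CATAAGACTATCTAACACTTCCACTGGAGCCC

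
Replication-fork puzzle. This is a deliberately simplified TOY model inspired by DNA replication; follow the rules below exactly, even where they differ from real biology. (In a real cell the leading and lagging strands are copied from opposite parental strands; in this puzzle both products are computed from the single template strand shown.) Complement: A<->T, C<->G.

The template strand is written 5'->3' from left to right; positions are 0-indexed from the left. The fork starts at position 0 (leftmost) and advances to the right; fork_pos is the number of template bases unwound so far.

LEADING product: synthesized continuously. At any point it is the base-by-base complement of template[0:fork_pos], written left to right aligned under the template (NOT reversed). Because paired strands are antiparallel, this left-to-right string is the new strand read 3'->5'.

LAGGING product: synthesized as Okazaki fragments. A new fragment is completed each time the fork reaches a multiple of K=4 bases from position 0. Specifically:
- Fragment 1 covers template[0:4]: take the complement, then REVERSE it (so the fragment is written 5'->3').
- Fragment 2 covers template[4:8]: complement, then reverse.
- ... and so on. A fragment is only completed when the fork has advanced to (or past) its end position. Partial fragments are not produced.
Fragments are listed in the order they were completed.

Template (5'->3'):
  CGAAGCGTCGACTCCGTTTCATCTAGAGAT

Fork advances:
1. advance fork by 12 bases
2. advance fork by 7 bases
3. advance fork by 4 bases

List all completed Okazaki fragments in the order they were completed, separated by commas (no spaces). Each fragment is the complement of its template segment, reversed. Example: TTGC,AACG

Answer: TTCG,ACGC,GTCG,CGGA,GAAA

Derivation:
Step 1: advance 12 -> fork_pos = 0 + 12 = 12. Reached multiple(s) of 4: 4, 8, 12 -> fragments 1-3 completed (3 total).
Step 2: advance 7 -> fork_pos = 12 + 7 = 19. Reached multiple(s) of 4: 16 -> fragment 4 completed (4 total).
Step 3: advance 4 -> fork_pos = 19 + 4 = 23. Reached multiple(s) of 4: 20 -> fragment 5 completed (5 total).
Final fork_pos = 23, so 5 fragment(s) are complete. Build each: template segment -> complement -> reverse.
Fragment 1: template[0:4] = CGAA -> complement GCTT -> reversed TTCG
Fragment 2: template[4:8] = GCGT -> complement CGCA -> reversed ACGC
Fragment 3: template[8:12] = CGAC -> complement GCTG -> reversed GTCG
Fragment 4: template[12:16] = TCCG -> complement AGGC -> reversed CGGA
Fragment 5: template[16:20] = TTTC -> complement AAAG -> reversed GAAA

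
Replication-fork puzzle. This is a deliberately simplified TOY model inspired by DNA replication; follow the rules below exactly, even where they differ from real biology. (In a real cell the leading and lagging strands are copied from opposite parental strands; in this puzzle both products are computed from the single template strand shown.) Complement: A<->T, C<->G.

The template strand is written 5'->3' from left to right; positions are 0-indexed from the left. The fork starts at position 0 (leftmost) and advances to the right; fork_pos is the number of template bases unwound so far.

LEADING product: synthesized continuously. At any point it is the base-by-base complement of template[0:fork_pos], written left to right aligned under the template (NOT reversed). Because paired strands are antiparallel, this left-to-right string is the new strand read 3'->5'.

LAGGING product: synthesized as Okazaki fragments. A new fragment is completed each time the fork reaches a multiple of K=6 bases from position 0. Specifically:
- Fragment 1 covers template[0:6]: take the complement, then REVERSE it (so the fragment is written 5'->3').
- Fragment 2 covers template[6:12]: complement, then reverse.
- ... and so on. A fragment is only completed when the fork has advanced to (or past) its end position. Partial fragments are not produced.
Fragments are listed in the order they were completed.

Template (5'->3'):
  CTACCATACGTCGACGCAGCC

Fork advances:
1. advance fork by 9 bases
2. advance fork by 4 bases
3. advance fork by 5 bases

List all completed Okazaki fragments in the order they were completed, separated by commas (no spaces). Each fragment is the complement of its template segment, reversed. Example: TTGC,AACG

Step 1: advance 9 -> fork_pos = 0 + 9 = 9. Reached multiple(s) of 6: 6 -> fragment 1 completed (1 total).
Step 2: advance 4 -> fork_pos = 9 + 4 = 13. Reached multiple(s) of 6: 12 -> fragment 2 completed (2 total).
Step 3: advance 5 -> fork_pos = 13 + 5 = 18. Reached multiple(s) of 6: 18 -> fragment 3 completed (3 total).
Final fork_pos = 18, so 3 fragment(s) are complete. Build each: template segment -> complement -> reverse.
Fragment 1: template[0:6] = CTACCA -> complement GATGGT -> reversed TGGTAG
Fragment 2: template[6:12] = TACGTC -> complement ATGCAG -> reversed GACGTA
Fragment 3: template[12:18] = GACGCA -> complement CTGCGT -> reversed TGCGTC

Answer: TGGTAG,GACGTA,TGCGTC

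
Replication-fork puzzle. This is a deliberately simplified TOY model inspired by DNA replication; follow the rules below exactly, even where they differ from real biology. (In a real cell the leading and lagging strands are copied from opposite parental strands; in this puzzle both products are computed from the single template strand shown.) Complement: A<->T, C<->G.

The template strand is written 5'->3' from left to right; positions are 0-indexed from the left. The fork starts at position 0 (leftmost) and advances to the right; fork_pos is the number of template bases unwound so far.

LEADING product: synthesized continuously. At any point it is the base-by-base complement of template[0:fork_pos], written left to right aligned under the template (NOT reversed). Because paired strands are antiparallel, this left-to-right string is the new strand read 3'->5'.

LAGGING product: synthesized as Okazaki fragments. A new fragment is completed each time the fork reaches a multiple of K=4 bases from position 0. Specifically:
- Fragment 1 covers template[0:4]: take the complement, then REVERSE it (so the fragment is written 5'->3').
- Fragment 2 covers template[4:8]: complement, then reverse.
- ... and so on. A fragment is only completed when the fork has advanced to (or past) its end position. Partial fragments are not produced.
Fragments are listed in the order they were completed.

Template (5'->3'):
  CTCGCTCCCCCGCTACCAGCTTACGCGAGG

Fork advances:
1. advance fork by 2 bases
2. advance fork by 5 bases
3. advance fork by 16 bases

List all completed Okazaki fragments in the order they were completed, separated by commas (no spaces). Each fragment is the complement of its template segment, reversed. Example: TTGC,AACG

Step 1: advance 2 -> fork_pos = 0 + 2 = 2. Next multiple of 4 is 4 (not reached); still 0 fragment(s).
Step 2: advance 5 -> fork_pos = 2 + 5 = 7. Reached multiple(s) of 4: 4 -> fragment 1 completed (1 total).
Step 3: advance 16 -> fork_pos = 7 + 16 = 23. Reached multiple(s) of 4: 8, 12, 16, 20 -> fragments 2-5 completed (5 total).
Final fork_pos = 23, so 5 fragment(s) are complete. Build each: template segment -> complement -> reverse.
Fragment 1: template[0:4] = CTCG -> complement GAGC -> reversed CGAG
Fragment 2: template[4:8] = CTCC -> complement GAGG -> reversed GGAG
Fragment 3: template[8:12] = CCCG -> complement GGGC -> reversed CGGG
Fragment 4: template[12:16] = CTAC -> complement GATG -> reversed GTAG
Fragment 5: template[16:20] = CAGC -> complement GTCG -> reversed GCTG

Answer: CGAG,GGAG,CGGG,GTAG,GCTG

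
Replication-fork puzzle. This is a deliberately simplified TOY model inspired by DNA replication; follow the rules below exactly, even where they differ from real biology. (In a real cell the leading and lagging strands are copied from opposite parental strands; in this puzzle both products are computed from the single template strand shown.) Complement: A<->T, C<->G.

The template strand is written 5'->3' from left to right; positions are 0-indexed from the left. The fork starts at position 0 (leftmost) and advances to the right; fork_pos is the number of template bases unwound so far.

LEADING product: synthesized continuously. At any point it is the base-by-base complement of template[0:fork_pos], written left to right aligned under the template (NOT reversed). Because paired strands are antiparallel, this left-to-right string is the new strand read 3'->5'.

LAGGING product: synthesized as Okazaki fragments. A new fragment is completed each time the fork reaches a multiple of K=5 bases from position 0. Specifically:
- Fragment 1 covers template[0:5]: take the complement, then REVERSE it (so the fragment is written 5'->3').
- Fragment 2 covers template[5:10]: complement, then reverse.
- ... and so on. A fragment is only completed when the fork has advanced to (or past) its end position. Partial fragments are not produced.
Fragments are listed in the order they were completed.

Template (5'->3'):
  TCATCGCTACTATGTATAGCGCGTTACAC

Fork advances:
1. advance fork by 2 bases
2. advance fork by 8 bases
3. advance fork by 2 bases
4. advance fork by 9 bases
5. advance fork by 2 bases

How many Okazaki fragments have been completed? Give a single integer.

Step 1: advance 2 -> fork_pos = 0 + 2 = 2. Next multiple of 5 is 5 (not reached); still 0 fragment(s).
Step 2: advance 8 -> fork_pos = 2 + 8 = 10. Reached multiple(s) of 5: 5, 10 -> fragments 1-2 completed (2 total).
Step 3: advance 2 -> fork_pos = 10 + 2 = 12. Next multiple of 5 is 15 (not reached); still 2 fragment(s).
Step 4: advance 9 -> fork_pos = 12 + 9 = 21. Reached multiple(s) of 5: 15, 20 -> fragments 3-4 completed (4 total).
Step 5: advance 2 -> fork_pos = 21 + 2 = 23. Next multiple of 5 is 25 (not reached); still 4 fragment(s).
Check: final fork_pos = 23; the multiples of 5 that are <= 23 are 5..20 -> 23 // 5 = 4 completed fragment(s).

Answer: 4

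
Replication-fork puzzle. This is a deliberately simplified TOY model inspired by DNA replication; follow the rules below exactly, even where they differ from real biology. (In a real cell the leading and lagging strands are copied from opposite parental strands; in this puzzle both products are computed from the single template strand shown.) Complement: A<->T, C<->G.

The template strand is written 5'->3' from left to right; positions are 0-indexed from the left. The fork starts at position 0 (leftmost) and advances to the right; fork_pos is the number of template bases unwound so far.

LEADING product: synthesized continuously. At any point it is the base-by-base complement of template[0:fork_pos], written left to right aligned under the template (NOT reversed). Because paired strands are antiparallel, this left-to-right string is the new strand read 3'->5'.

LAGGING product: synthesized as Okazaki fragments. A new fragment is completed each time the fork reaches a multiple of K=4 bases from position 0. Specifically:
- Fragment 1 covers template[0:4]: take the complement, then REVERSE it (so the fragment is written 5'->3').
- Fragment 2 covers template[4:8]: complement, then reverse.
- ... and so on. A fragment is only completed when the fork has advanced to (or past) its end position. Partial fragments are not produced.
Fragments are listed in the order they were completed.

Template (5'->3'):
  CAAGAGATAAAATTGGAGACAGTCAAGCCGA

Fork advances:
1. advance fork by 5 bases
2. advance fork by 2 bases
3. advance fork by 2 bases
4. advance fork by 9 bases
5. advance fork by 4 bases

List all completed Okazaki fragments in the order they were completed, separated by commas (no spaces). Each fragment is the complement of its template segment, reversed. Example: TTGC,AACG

Answer: CTTG,ATCT,TTTT,CCAA,GTCT

Derivation:
Step 1: advance 5 -> fork_pos = 0 + 5 = 5. Reached multiple(s) of 4: 4 -> fragment 1 completed (1 total).
Step 2: advance 2 -> fork_pos = 5 + 2 = 7. Next multiple of 4 is 8 (not reached); still 1 fragment(s).
Step 3: advance 2 -> fork_pos = 7 + 2 = 9. Reached multiple(s) of 4: 8 -> fragment 2 completed (2 total).
Step 4: advance 9 -> fork_pos = 9 + 9 = 18. Reached multiple(s) of 4: 12, 16 -> fragments 3-4 completed (4 total).
Step 5: advance 4 -> fork_pos = 18 + 4 = 22. Reached multiple(s) of 4: 20 -> fragment 5 completed (5 total).
Final fork_pos = 22, so 5 fragment(s) are complete. Build each: template segment -> complement -> reverse.
Fragment 1: template[0:4] = CAAG -> complement GTTC -> reversed CTTG
Fragment 2: template[4:8] = AGAT -> complement TCTA -> reversed ATCT
Fragment 3: template[8:12] = AAAA -> complement TTTT -> reversed TTTT
Fragment 4: template[12:16] = TTGG -> complement AACC -> reversed CCAA
Fragment 5: template[16:20] = AGAC -> complement TCTG -> reversed GTCT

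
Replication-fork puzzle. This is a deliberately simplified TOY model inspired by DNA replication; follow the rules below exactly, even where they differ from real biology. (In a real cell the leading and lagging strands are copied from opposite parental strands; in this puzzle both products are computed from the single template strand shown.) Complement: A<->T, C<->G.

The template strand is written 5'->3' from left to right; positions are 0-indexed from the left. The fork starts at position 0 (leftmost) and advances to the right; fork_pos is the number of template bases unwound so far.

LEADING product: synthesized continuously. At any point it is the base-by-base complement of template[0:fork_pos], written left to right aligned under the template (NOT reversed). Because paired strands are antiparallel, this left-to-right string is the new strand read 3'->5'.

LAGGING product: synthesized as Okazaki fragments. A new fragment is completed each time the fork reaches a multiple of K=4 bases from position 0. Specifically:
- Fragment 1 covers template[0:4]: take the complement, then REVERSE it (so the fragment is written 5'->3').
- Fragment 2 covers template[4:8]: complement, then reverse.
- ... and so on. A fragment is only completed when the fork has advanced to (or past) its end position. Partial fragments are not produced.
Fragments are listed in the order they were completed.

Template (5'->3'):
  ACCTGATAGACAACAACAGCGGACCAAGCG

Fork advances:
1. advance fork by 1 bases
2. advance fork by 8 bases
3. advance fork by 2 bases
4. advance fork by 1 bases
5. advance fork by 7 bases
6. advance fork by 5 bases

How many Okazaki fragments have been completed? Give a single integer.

Answer: 6

Derivation:
Step 1: advance 1 -> fork_pos = 0 + 1 = 1. Next multiple of 4 is 4 (not reached); still 0 fragment(s).
Step 2: advance 8 -> fork_pos = 1 + 8 = 9. Reached multiple(s) of 4: 4, 8 -> fragments 1-2 completed (2 total).
Step 3: advance 2 -> fork_pos = 9 + 2 = 11. Next multiple of 4 is 12 (not reached); still 2 fragment(s).
Step 4: advance 1 -> fork_pos = 11 + 1 = 12. Reached multiple(s) of 4: 12 -> fragment 3 completed (3 total).
Step 5: advance 7 -> fork_pos = 12 + 7 = 19. Reached multiple(s) of 4: 16 -> fragment 4 completed (4 total).
Step 6: advance 5 -> fork_pos = 19 + 5 = 24. Reached multiple(s) of 4: 20, 24 -> fragments 5-6 completed (6 total).
Check: final fork_pos = 24; the multiples of 4 that are <= 24 are 4..24 -> 24 // 4 = 6 completed fragment(s).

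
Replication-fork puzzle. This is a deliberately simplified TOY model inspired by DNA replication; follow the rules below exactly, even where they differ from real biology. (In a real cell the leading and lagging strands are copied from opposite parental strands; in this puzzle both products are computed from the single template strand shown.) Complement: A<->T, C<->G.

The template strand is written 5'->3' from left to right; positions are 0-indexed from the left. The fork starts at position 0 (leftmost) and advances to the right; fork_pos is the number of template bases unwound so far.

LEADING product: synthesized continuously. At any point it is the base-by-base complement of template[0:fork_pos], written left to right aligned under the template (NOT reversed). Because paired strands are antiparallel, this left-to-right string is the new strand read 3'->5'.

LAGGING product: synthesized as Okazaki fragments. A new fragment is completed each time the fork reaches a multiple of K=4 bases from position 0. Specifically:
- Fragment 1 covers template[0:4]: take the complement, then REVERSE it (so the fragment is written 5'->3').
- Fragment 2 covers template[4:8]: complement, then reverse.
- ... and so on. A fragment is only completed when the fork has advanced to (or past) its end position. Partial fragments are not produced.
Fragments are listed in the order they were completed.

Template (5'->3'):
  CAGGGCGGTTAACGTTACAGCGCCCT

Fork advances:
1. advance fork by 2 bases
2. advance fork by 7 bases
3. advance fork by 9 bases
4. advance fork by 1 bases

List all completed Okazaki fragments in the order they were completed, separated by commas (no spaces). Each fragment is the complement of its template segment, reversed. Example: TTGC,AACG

Step 1: advance 2 -> fork_pos = 0 + 2 = 2. Next multiple of 4 is 4 (not reached); still 0 fragment(s).
Step 2: advance 7 -> fork_pos = 2 + 7 = 9. Reached multiple(s) of 4: 4, 8 -> fragments 1-2 completed (2 total).
Step 3: advance 9 -> fork_pos = 9 + 9 = 18. Reached multiple(s) of 4: 12, 16 -> fragments 3-4 completed (4 total).
Step 4: advance 1 -> fork_pos = 18 + 1 = 19. Next multiple of 4 is 20 (not reached); still 4 fragment(s).
Final fork_pos = 19, so 4 fragment(s) are complete. Build each: template segment -> complement -> reverse.
Fragment 1: template[0:4] = CAGG -> complement GTCC -> reversed CCTG
Fragment 2: template[4:8] = GCGG -> complement CGCC -> reversed CCGC
Fragment 3: template[8:12] = TTAA -> complement AATT -> reversed TTAA
Fragment 4: template[12:16] = CGTT -> complement GCAA -> reversed AACG

Answer: CCTG,CCGC,TTAA,AACG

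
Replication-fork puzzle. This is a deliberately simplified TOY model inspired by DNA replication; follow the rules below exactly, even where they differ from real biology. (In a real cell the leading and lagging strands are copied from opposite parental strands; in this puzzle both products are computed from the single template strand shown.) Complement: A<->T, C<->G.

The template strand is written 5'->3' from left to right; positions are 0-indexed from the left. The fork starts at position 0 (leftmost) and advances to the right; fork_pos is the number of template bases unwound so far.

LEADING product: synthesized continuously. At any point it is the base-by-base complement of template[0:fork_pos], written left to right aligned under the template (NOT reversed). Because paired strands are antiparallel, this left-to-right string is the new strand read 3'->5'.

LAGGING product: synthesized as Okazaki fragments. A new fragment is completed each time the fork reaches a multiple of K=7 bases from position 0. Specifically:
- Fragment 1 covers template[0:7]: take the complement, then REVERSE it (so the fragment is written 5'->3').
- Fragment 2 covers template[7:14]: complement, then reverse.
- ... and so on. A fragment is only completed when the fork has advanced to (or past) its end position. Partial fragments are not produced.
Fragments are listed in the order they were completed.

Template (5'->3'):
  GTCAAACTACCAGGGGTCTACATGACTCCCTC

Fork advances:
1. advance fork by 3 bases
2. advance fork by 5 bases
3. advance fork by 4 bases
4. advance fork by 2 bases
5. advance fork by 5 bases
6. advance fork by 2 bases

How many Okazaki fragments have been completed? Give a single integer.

Step 1: advance 3 -> fork_pos = 0 + 3 = 3. Next multiple of 7 is 7 (not reached); still 0 fragment(s).
Step 2: advance 5 -> fork_pos = 3 + 5 = 8. Reached multiple(s) of 7: 7 -> fragment 1 completed (1 total).
Step 3: advance 4 -> fork_pos = 8 + 4 = 12. Next multiple of 7 is 14 (not reached); still 1 fragment(s).
Step 4: advance 2 -> fork_pos = 12 + 2 = 14. Reached multiple(s) of 7: 14 -> fragment 2 completed (2 total).
Step 5: advance 5 -> fork_pos = 14 + 5 = 19. Next multiple of 7 is 21 (not reached); still 2 fragment(s).
Step 6: advance 2 -> fork_pos = 19 + 2 = 21. Reached multiple(s) of 7: 21 -> fragment 3 completed (3 total).
Check: final fork_pos = 21; the multiples of 7 that are <= 21 are 7..21 -> 21 // 7 = 3 completed fragment(s).

Answer: 3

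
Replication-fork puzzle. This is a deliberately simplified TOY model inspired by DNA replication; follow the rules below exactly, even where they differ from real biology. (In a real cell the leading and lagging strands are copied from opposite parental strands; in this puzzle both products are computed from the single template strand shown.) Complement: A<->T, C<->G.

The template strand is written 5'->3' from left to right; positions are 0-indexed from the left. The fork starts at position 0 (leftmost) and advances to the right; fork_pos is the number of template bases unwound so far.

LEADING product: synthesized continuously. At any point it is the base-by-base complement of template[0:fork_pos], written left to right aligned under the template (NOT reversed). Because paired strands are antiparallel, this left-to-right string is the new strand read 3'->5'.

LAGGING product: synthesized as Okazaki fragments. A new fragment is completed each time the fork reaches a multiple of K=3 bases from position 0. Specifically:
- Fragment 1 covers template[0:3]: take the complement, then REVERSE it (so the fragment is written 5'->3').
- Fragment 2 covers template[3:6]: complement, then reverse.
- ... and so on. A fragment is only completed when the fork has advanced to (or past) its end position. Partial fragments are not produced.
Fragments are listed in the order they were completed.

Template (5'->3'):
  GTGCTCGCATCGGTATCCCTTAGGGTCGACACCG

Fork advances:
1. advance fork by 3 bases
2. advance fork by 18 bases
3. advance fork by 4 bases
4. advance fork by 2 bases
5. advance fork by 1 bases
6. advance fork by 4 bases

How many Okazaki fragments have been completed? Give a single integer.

Step 1: advance 3 -> fork_pos = 0 + 3 = 3. Reached multiple(s) of 3: 3 -> fragment 1 completed (1 total).
Step 2: advance 18 -> fork_pos = 3 + 18 = 21. Reached multiple(s) of 3: 6, 9, 12, 15, 18, 21 -> fragments 2-7 completed (7 total).
Step 3: advance 4 -> fork_pos = 21 + 4 = 25. Reached multiple(s) of 3: 24 -> fragment 8 completed (8 total).
Step 4: advance 2 -> fork_pos = 25 + 2 = 27. Reached multiple(s) of 3: 27 -> fragment 9 completed (9 total).
Step 5: advance 1 -> fork_pos = 27 + 1 = 28. Next multiple of 3 is 30 (not reached); still 9 fragment(s).
Step 6: advance 4 -> fork_pos = 28 + 4 = 32. Reached multiple(s) of 3: 30 -> fragment 10 completed (10 total).
Check: final fork_pos = 32; the multiples of 3 that are <= 32 are 3..30 -> 32 // 3 = 10 completed fragment(s).

Answer: 10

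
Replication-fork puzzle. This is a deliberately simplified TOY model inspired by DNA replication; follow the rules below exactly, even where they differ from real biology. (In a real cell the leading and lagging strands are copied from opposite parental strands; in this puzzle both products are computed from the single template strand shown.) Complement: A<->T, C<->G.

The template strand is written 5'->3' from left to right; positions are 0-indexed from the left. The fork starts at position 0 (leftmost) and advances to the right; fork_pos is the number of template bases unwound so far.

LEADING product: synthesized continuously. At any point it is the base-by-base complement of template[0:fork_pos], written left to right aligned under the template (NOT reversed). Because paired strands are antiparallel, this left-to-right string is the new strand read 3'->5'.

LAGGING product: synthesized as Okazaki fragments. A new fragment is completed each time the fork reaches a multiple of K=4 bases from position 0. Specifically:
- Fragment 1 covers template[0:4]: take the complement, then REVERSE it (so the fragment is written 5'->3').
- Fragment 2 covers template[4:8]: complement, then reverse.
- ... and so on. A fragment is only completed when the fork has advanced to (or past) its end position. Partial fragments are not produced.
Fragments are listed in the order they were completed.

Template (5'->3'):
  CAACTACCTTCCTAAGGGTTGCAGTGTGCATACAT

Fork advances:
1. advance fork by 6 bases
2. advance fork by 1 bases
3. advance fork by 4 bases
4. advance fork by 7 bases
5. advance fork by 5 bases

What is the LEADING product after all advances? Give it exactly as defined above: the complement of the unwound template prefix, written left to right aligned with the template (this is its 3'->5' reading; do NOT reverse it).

Answer: GTTGATGGAAGGATTCCCAACGT

Derivation:
Step 1: advance 6 -> fork_pos = 0 + 6 = 6.
Step 2: advance 1 -> fork_pos = 6 + 1 = 7.
Step 3: advance 4 -> fork_pos = 7 + 4 = 11.
Step 4: advance 7 -> fork_pos = 11 + 7 = 18.
Step 5: advance 5 -> fork_pos = 18 + 5 = 23.
Unwound prefix: template[0:23] = CAACTACCTTCCTAAGGGTTGCA
Complement it base by base (A<->T, C<->G), keeping left-to-right order:
  [0:5] CAACT -> GTTGA
  [5:10] ACCTT -> TGGAA
  [10:15] CCTAA -> GGATT
  [15:20] GGGTT -> CCCAA
  [20:23] GCA -> CGT
Concatenate: GTTGATGGAAGGATTCCCAACGT (length 23; written aligned with the template, i.e. 3'->5').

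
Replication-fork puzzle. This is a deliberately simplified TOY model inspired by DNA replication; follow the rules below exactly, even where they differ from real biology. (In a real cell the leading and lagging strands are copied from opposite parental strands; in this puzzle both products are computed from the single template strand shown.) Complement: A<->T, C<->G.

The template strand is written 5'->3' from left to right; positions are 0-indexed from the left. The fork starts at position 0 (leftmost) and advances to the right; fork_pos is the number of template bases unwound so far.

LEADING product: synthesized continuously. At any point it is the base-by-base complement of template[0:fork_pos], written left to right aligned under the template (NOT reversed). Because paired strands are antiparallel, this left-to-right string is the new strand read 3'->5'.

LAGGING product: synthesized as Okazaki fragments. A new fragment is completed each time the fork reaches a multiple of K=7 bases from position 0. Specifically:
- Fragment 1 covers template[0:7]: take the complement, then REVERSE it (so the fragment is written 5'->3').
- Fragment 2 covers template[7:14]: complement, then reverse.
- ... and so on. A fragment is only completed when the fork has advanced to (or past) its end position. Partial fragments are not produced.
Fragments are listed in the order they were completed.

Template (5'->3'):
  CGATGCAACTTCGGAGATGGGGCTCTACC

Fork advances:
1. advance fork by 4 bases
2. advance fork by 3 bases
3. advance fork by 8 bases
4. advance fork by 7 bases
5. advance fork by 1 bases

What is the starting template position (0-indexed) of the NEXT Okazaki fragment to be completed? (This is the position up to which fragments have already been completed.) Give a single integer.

Answer: 21

Derivation:
Step 1: advance 4 -> fork_pos = 0 + 4 = 4. Next multiple of 7 is 7 (not reached); still 0 fragment(s).
Step 2: advance 3 -> fork_pos = 4 + 3 = 7. Reached multiple(s) of 7: 7 -> fragment 1 completed (1 total).
Step 3: advance 8 -> fork_pos = 7 + 8 = 15. Reached multiple(s) of 7: 14 -> fragment 2 completed (2 total).
Step 4: advance 7 -> fork_pos = 15 + 7 = 22. Reached multiple(s) of 7: 21 -> fragment 3 completed (3 total).
Step 5: advance 1 -> fork_pos = 22 + 1 = 23. Next multiple of 7 is 28 (not reached); still 3 fragment(s).
3 fragment(s) completed, covering template[0:21] (3 x 7 = 21). The next fragment, fragment 4, covers template[21:28], so it starts at position 21.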